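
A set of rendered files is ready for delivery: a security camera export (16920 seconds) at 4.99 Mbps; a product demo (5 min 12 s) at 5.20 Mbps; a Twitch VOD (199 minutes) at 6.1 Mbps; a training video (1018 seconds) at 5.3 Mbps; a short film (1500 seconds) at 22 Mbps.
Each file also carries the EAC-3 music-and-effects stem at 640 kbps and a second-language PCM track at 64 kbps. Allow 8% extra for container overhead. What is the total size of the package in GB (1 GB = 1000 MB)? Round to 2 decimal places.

Audio total: 640 + 64 = 704 kbps = 0.704 Mbps.
security camera export: 5.694 Mbps × 16920 s × 1.08 = 104049.9 Mb
product demo: 5.904 Mbps × 312 s × 1.08 = 1989.4 Mb
Twitch VOD: 6.804 Mbps × 11940 s × 1.08 = 87738.9 Mb
training video: 6.004 Mbps × 1018 s × 1.08 = 6601.0 Mb
short film: 22.704 Mbps × 1500 s × 1.08 = 36780.5 Mb
Total: 237159.7 Mb = 29645.0 MB.
= 29.64 GB.

29.64 GB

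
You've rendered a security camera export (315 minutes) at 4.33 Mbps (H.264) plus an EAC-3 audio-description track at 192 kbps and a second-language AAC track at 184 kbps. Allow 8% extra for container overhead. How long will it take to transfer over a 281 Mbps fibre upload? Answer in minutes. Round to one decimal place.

315 min = 18900 s
Audio total: 192 + 184 = 376 kbps = 0.376 Mbps.
Total bitrate: 4.706 Mbps.
File: 4.706 Mbps × 18900 s = 88943.4 Mb.
With 8% container overhead: ×1.08. → 96058.9 Mb.
At 281 Mbps: 96058.9 / 281 = 341.8 s ≈ 5.7 minutes.

5.7 minutes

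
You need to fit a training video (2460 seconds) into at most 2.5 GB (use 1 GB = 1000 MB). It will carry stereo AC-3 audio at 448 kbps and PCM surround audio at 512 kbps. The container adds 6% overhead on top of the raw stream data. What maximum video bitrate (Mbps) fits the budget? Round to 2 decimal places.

6.71 Mbps

Budget: 2.5 GB = 20000.0 Mb.
Stream payload after overhead: 20000.0 / 1.06 = 18867.9 Mb.
Total bitrate budget: 18867.9 Mb / 2460 s = 7.670 Mbps.
Audio total: 448 + 512 = 960 kbps = 0.960 Mbps.
Video: 7.670 − 0.960 = 6.710 Mbps.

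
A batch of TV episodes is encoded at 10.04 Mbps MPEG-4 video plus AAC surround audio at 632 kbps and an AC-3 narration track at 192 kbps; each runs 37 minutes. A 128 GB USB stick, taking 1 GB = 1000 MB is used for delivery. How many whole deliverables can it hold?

37 min = 2220 s
Audio total: 632 + 192 = 824 kbps = 0.824 Mbps.
Total bitrate: 10.864 Mbps.
Per item: 10.864 Mbps × 2220 s = 24,118 Mb = 3,015 MB.
Capacity: 128 GB = 1,024,000 Mb; 42.46 items → 42 complete.

42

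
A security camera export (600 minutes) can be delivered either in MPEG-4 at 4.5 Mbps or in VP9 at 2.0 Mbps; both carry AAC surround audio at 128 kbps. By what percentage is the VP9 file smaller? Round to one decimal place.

600 min = 36000 s
Audio: 128 kbps = 0.128 Mbps.
MPEG-4: 4.628 Mbps × 36000 s = 166608.0 Mb = 20.826 GB.
VP9: 2.128 Mbps × 36000 s = 76608.0 Mb = 9.576 GB.
Reduction: (1 − 9.576/20.826) × 100 = 54.02%.

54.0%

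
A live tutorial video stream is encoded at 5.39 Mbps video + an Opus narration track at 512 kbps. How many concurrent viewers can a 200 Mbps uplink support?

Audio: 512 kbps = 0.512 Mbps.
Per-viewer media rate: 5.902 Mbps.
200 Mbps = 200.0 Mbps; 200.0 / 5.902 = 33.89 → 33 viewers.

33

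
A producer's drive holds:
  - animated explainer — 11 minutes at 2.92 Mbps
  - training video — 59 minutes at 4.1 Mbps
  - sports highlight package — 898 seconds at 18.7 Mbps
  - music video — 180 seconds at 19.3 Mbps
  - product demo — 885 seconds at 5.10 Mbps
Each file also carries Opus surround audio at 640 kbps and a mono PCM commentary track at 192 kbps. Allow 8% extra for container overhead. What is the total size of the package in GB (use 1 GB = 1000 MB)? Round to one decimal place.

6.3 GB

Audio total: 640 + 192 = 832 kbps = 0.832 Mbps.
animated explainer: 3.752 Mbps × 660 s × 1.08 = 2674.4 Mb
training video: 4.932 Mbps × 3540 s × 1.08 = 18856.0 Mb
sports highlight package: 19.532 Mbps × 898 s × 1.08 = 18942.9 Mb
music video: 20.132 Mbps × 180 s × 1.08 = 3913.7 Mb
product demo: 5.932 Mbps × 885 s × 1.08 = 5669.8 Mb
Total: 50056.8 Mb = 6257.1 MB.
= 6.257 GB.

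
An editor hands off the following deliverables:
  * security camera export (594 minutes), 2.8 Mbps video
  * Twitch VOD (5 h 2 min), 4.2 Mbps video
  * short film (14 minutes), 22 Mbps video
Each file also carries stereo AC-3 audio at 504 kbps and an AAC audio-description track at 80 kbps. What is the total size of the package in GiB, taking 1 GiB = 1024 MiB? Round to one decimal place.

26.3 GiB

Audio total: 504 + 80 = 584 kbps = 0.584 Mbps.
security camera export: 3.384 Mbps × 35640 s = 120605.8 Mb
Twitch VOD: 4.784 Mbps × 18120 s = 86686.1 Mb
short film: 22.584 Mbps × 840 s = 18970.6 Mb
Total: 226262.4 Mb = 28282.8 MB.
= 26.34 GiB.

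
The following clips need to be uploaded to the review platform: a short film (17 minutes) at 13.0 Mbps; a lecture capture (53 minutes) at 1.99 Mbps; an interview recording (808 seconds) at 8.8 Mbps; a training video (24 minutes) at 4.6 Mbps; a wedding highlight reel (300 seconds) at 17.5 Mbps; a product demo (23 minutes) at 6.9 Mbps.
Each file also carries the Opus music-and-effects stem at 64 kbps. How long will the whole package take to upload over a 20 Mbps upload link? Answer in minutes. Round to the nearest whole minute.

41 minutes

Audio: 64 kbps = 0.064 Mbps.
short film: 13.064 Mbps × 1020 s = 13325.3 Mb
lecture capture: 2.054 Mbps × 3180 s = 6531.7 Mb
interview recording: 8.864 Mbps × 808 s = 7162.1 Mb
training video: 4.664 Mbps × 1440 s = 6716.2 Mb
wedding highlight reel: 17.564 Mbps × 300 s = 5269.2 Mb
product demo: 6.964 Mbps × 1380 s = 9610.3 Mb
Total: 48614.8 Mb = 6076.8 MB.
At 20 Mbps: 48614.8 / 20 = 2431 s ≈ 40.5 minutes.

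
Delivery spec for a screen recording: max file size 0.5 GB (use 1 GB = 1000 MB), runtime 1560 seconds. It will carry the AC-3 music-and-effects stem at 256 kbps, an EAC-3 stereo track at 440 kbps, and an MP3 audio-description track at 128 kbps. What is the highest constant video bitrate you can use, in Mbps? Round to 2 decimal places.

1.74 Mbps

Budget: 0.5 GB = 4000.0 Mb.
Total bitrate budget: 4000.0 Mb / 1560 s = 2.564 Mbps.
Audio total: 256 + 440 + 128 = 824 kbps = 0.824 Mbps.
Video: 2.564 − 0.824 = 1.740 Mbps.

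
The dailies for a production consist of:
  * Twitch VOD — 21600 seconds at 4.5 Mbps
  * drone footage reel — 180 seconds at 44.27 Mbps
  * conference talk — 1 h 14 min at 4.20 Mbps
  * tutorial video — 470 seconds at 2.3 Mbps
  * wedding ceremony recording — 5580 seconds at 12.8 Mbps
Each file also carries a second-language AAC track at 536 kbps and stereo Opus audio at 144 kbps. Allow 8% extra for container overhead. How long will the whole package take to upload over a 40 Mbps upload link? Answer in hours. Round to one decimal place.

1.6 hours

Audio total: 536 + 144 = 680 kbps = 0.680 Mbps.
Twitch VOD: 5.180 Mbps × 21600 s × 1.08 = 120839.0 Mb
drone footage reel: 44.950 Mbps × 180 s × 1.08 = 8738.3 Mb
conference talk: 4.880 Mbps × 4440 s × 1.08 = 23400.6 Mb
tutorial video: 2.980 Mbps × 470 s × 1.08 = 1512.6 Mb
wedding ceremony recording: 13.480 Mbps × 5580 s × 1.08 = 81235.9 Mb
Total: 235726.4 Mb = 29465.8 MB.
At 40 Mbps: 235726.4 / 40 = 5893 s ≈ 1.64 hours.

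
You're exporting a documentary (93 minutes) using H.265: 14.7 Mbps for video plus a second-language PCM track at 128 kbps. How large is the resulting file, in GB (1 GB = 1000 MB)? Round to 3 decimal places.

10.343 GB

93 min = 5580 s
Audio: 128 kbps = 0.128 Mbps.
Total bitrate: 14.7 + 0.128 = 14.828 Mbps.
Stream data: 14.828 Mbps × 5580 s = 82740.2 Mb.
82,740 Mb ÷ 8 = 10,343 MB → 10.34 GB.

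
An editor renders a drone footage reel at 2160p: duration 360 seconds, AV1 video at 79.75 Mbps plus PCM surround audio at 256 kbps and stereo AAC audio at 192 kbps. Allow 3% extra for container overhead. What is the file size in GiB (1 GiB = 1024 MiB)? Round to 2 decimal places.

3.46 GiB

Audio total: 256 + 192 = 448 kbps = 0.448 Mbps.
Total bitrate: 79.75 + 0.448 = 80.198 Mbps.
Stream data: 80.198 Mbps × 360 s = 28871.3 Mb.
With 3% container overhead: ×1.03.
29,737 Mb = 3,717,177,300 bytes ÷ 1,073,741,824 = 3.462 GiB.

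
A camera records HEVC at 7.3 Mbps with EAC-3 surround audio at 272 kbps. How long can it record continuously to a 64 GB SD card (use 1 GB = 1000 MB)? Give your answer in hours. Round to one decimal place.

Audio: 272 kbps = 0.272 Mbps.
Total bitrate: 7.3 + 0.272 = 7.572 Mbps.
Capacity: 64 GB = 512,000 Mb.
Recording time: 512,000 / 7.572 = 67,618 s ≈ 18.8 hours.

18.8 hours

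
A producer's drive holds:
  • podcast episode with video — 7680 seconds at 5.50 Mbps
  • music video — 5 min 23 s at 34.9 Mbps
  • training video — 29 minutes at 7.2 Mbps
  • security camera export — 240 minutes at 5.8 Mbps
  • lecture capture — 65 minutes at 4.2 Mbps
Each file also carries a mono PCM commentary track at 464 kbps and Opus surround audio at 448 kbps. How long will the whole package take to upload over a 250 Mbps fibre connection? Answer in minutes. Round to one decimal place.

12.8 minutes

Audio total: 464 + 448 = 912 kbps = 0.912 Mbps.
podcast episode with video: 6.412 Mbps × 7680 s = 49244.2 Mb
music video: 35.812 Mbps × 323 s = 11567.3 Mb
training video: 8.112 Mbps × 1740 s = 14114.9 Mb
security camera export: 6.712 Mbps × 14400 s = 96652.8 Mb
lecture capture: 5.112 Mbps × 3900 s = 19936.8 Mb
Total: 191515.9 Mb = 23939.5 MB.
At 250 Mbps: 191515.9 / 250 = 766 s ≈ 12.8 minutes.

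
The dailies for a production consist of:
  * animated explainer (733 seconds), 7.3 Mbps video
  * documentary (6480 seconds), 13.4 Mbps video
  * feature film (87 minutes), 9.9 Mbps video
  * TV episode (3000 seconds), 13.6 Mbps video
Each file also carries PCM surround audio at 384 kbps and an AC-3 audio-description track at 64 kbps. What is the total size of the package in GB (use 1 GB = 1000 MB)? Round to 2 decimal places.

Audio total: 384 + 64 = 448 kbps = 0.448 Mbps.
animated explainer: 7.748 Mbps × 733 s = 5679.3 Mb
documentary: 13.848 Mbps × 6480 s = 89735.0 Mb
feature film: 10.348 Mbps × 5220 s = 54016.6 Mb
TV episode: 14.048 Mbps × 3000 s = 42144.0 Mb
Total: 191574.9 Mb = 23946.9 MB.
= 23.95 GB.

23.95 GB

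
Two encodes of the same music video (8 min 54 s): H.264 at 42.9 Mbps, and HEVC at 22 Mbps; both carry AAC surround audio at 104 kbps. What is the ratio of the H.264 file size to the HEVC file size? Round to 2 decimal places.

1.95

8 min 54 s = 534 s
Audio: 104 kbps = 0.104 Mbps.
H.264: 43.004 Mbps × 534 s = 22964.1 Mb = 2.673 GiB.
HEVC: 22.104 Mbps × 534 s = 11803.5 Mb = 1.374 GiB.
Ratio: 2.673 / 1.374 = 1.946.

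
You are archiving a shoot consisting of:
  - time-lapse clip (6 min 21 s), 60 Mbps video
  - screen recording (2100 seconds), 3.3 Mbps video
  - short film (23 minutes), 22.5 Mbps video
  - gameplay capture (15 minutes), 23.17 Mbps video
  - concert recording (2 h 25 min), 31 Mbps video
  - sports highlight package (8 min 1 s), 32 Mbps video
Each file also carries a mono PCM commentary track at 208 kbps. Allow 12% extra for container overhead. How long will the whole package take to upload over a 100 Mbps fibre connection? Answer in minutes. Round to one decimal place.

Audio: 208 kbps = 0.208 Mbps.
time-lapse clip: 60.208 Mbps × 381 s × 1.12 = 25692.0 Mb
screen recording: 3.508 Mbps × 2100 s × 1.12 = 8250.8 Mb
short film: 22.708 Mbps × 1380 s × 1.12 = 35097.5 Mb
gameplay capture: 23.378 Mbps × 900 s × 1.12 = 23565.0 Mb
concert recording: 31.208 Mbps × 8700 s × 1.12 = 304090.8 Mb
sports highlight package: 32.208 Mbps × 481 s × 1.12 = 17351.1 Mb
Total: 414047.1 Mb = 51755.9 MB.
At 100 Mbps: 414047.1 / 100 = 4140 s ≈ 69 minutes.

69.0 minutes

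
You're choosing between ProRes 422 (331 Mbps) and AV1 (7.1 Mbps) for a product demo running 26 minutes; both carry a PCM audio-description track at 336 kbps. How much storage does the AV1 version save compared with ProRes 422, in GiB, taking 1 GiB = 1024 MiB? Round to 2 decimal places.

58.82 GiB

26 min = 1560 s
Audio: 336 kbps = 0.336 Mbps.
ProRes 422: 331.336 Mbps × 1560 s = 516884.2 Mb = 60.173 GiB.
AV1: 7.436 Mbps × 1560 s = 11600.2 Mb = 1.350 GiB.
Saving: 60.173 − 1.350 = 58.823 GiB.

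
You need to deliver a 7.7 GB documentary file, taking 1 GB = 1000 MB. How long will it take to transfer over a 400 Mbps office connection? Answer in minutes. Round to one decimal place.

File: 7.7 GB = 61600.0 Mb.
At 400 Mbps: 61600.0 / 400 = 154.0 s ≈ 2.57 minutes.

2.6 minutes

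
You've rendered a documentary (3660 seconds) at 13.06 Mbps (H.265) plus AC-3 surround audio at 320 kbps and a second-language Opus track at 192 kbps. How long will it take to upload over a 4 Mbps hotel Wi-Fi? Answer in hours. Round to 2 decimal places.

Audio total: 320 + 192 = 512 kbps = 0.512 Mbps.
Total bitrate: 13.572 Mbps.
File: 13.572 Mbps × 3660 s = 49673.5 Mb.
At 4 Mbps: 49673.5 / 4 = 12418.4 s ≈ 3.45 hours.

3.45 hours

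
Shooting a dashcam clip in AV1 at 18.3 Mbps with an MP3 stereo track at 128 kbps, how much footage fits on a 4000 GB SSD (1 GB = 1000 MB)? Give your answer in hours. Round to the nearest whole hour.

482 hours

Audio: 128 kbps = 0.128 Mbps.
Total bitrate: 18.3 + 0.128 = 18.428 Mbps.
Capacity: 4000 GB = 32,000,000 Mb.
Recording time: 32,000,000 / 18.428 = 1,736,488 s ≈ 482 hours.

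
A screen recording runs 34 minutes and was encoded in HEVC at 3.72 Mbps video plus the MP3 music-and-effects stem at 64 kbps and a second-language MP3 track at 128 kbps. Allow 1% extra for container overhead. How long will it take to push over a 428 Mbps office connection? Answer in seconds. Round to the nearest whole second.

19 seconds

34 min = 2040 s
Audio total: 64 + 128 = 192 kbps = 0.192 Mbps.
Total bitrate: 3.912 Mbps.
File: 3.912 Mbps × 2040 s = 7980.5 Mb.
With 1% container overhead: ×1.01. → 8060.3 Mb.
At 428 Mbps: 8060.3 / 428 = 18.8 s ≈ 18.8 seconds.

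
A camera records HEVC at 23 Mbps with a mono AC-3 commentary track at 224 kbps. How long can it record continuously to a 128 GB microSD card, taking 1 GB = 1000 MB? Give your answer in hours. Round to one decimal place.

Audio: 224 kbps = 0.224 Mbps.
Total bitrate: 23 + 0.224 = 23.224 Mbps.
Capacity: 128 GB = 1,024,000 Mb.
Recording time: 1,024,000 / 23.224 = 44,092 s ≈ 12.2 hours.

12.2 hours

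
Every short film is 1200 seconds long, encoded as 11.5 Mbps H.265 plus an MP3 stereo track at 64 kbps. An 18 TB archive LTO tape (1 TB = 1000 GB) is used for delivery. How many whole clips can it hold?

10377

Audio: 64 kbps = 0.064 Mbps.
Total bitrate: 11.564 Mbps.
Per item: 11.564 Mbps × 1200 s = 13,877 Mb = 1,735 MB.
Capacity: 18 TB = 144,000,000 Mb; 10377.03 items → 10377 complete.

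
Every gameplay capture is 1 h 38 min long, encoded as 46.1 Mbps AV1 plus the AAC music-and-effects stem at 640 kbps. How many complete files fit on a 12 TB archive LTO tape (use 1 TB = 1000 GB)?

349

1 h 38 min = 98 min = 5880 s
Audio: 640 kbps = 0.640 Mbps.
Total bitrate: 46.740 Mbps.
Per item: 46.740 Mbps × 5880 s = 274,831 Mb = 34,354 MB.
Capacity: 12 TB = 96,000,000 Mb; 349.31 items → 349 complete.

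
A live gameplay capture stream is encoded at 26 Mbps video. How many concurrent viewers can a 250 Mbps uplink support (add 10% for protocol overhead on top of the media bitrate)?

8

On the wire with 10% overhead: 28.600 Mbps.
250 Mbps = 250.0 Mbps; 250.0 / 28.600 = 8.74 → 8 viewers.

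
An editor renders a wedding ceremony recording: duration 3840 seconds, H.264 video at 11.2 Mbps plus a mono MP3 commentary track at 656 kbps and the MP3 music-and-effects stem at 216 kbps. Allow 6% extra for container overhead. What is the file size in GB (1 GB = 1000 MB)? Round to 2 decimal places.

Audio total: 656 + 216 = 872 kbps = 0.872 Mbps.
Total bitrate: 11.2 + 0.872 = 12.072 Mbps.
Stream data: 12.072 Mbps × 3840 s = 46356.5 Mb.
With 6% container overhead: ×1.06.
49,138 Mb ÷ 8 = 6,142 MB → 6.142 GB.

6.14 GB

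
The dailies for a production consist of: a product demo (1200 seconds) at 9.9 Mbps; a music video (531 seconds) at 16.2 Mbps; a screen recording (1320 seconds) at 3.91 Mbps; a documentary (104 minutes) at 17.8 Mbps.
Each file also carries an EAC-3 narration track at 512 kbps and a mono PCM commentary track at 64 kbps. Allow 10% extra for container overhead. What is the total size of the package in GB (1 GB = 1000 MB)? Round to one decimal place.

19.5 GB

Audio total: 512 + 64 = 576 kbps = 0.576 Mbps.
product demo: 10.476 Mbps × 1200 s × 1.10 = 13828.3 Mb
music video: 16.776 Mbps × 531 s × 1.10 = 9798.9 Mb
screen recording: 4.486 Mbps × 1320 s × 1.10 = 6513.7 Mb
documentary: 18.376 Mbps × 6240 s × 1.10 = 126132.9 Mb
Total: 156273.7 Mb = 19534.2 MB.
= 19.53 GB.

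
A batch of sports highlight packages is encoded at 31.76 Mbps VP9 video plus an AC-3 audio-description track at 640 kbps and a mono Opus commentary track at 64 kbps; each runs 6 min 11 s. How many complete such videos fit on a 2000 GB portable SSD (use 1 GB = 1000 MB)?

1328

6 min 11 s = 371 s
Audio total: 640 + 64 = 704 kbps = 0.704 Mbps.
Total bitrate: 32.464 Mbps.
Per item: 32.464 Mbps × 371 s = 12,044 Mb = 1,506 MB.
Capacity: 2000 GB = 16,000,000 Mb; 1328.45 items → 1328 complete.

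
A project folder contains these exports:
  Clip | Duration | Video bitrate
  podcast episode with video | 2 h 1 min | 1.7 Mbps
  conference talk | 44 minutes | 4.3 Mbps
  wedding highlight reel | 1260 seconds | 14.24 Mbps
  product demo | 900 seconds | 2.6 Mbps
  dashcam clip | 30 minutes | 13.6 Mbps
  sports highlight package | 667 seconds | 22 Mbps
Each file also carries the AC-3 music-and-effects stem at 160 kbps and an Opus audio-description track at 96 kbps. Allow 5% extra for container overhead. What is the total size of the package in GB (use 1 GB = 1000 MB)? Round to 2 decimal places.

11.40 GB

Audio total: 160 + 96 = 256 kbps = 0.256 Mbps.
podcast episode with video: 1.956 Mbps × 7260 s × 1.05 = 14910.6 Mb
conference talk: 4.556 Mbps × 2640 s × 1.05 = 12629.2 Mb
wedding highlight reel: 14.496 Mbps × 1260 s × 1.05 = 19178.2 Mb
product demo: 2.856 Mbps × 900 s × 1.05 = 2698.9 Mb
dashcam clip: 13.856 Mbps × 1800 s × 1.05 = 26187.8 Mb
sports highlight package: 22.256 Mbps × 667 s × 1.05 = 15587.0 Mb
Total: 91191.8 Mb = 11399.0 MB.
= 11.40 GB.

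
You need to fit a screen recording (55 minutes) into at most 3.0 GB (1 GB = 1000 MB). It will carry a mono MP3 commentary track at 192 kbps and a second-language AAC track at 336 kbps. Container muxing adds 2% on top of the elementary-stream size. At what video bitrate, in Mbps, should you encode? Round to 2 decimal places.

6.60 Mbps

Budget: 3.0 GB = 24000.0 Mb.
Stream payload after overhead: 24000.0 / 1.02 = 23529.4 Mb.
55 min = 3300 s
Total bitrate budget: 23529.4 Mb / 3300 s = 7.130 Mbps.
Audio total: 192 + 336 = 528 kbps = 0.528 Mbps.
Video: 7.130 − 0.528 = 6.602 Mbps.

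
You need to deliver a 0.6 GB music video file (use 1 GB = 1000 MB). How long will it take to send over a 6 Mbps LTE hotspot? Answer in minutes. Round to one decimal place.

File: 0.6 GB = 4800.0 Mb.
At 6 Mbps: 4800.0 / 6 = 800.0 s ≈ 13.3 minutes.

13.3 minutes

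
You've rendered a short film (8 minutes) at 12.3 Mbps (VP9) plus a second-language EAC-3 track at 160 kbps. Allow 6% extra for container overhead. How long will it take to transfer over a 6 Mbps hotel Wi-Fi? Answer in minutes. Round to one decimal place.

8 min = 480 s
Audio: 160 kbps = 0.160 Mbps.
Total bitrate: 12.460 Mbps.
File: 12.460 Mbps × 480 s = 5980.8 Mb.
With 6% container overhead: ×1.06. → 6339.6 Mb.
At 6 Mbps: 6339.6 / 6 = 1056.6 s ≈ 17.6 minutes.

17.6 minutes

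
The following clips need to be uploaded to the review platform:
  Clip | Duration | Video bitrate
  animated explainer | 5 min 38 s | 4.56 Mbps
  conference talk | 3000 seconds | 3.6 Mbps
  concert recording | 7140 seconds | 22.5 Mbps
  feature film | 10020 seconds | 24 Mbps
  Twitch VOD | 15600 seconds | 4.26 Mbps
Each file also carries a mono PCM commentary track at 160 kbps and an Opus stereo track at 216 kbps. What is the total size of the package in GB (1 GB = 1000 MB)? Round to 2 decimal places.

Audio total: 160 + 216 = 376 kbps = 0.376 Mbps.
animated explainer: 4.936 Mbps × 338 s = 1668.4 Mb
conference talk: 3.976 Mbps × 3000 s = 11928.0 Mb
concert recording: 22.876 Mbps × 7140 s = 163334.6 Mb
feature film: 24.376 Mbps × 10020 s = 244247.5 Mb
Twitch VOD: 4.636 Mbps × 15600 s = 72321.6 Mb
Total: 493500.1 Mb = 61687.5 MB.
= 61.69 GB.

61.69 GB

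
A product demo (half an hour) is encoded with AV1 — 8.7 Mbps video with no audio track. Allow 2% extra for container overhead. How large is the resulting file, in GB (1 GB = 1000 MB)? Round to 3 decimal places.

30 min = 1800 s
Total bitrate: 8.7 Mbps.
Stream data: 8.700 Mbps × 1800 s = 15660.0 Mb.
With 2% container overhead: ×1.02.
15,973 Mb ÷ 8 = 1,997 MB → 1.997 GB.

1.997 GB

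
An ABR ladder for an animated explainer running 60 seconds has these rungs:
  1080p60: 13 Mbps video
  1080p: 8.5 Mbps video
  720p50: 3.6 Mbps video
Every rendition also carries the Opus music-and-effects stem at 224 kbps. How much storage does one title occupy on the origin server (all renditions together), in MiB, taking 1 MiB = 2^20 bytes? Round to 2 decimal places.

Audio: 224 kbps = 0.224 Mbps.
Sum of rendition bitrates: (13+0.224) + (8.5+0.224) + (3.6+0.224) = 25.772 Mbps.
× 60 s = 1,546 Mb = 193.3 MB = 184.3 MiB.

184.34 MiB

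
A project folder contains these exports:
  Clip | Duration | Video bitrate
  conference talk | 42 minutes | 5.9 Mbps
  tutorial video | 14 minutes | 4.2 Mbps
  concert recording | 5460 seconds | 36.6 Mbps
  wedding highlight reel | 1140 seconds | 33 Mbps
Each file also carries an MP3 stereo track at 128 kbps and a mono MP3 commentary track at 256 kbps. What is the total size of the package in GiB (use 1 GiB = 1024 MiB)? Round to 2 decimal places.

Audio total: 128 + 256 = 384 kbps = 0.384 Mbps.
conference talk: 6.284 Mbps × 2520 s = 15835.7 Mb
tutorial video: 4.584 Mbps × 840 s = 3850.6 Mb
concert recording: 36.984 Mbps × 5460 s = 201932.6 Mb
wedding highlight reel: 33.384 Mbps × 1140 s = 38057.8 Mb
Total: 259676.6 Mb = 32459.6 MB.
= 30.23 GiB.

30.23 GiB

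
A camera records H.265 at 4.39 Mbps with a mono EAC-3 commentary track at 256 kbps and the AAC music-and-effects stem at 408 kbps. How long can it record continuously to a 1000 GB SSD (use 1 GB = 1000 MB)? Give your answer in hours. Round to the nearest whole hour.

Audio total: 256 + 408 = 664 kbps = 0.664 Mbps.
Total bitrate: 4.39 + 0.664 = 5.054 Mbps.
Capacity: 1000 GB = 8,000,000 Mb.
Recording time: 8,000,000 / 5.054 = 1,582,905 s ≈ 440 hours.

440 hours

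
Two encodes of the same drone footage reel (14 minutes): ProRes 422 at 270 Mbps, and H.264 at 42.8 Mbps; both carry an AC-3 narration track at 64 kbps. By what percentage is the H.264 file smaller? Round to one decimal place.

14 min = 840 s
Audio: 64 kbps = 0.064 Mbps.
ProRes 422: 270.064 Mbps × 840 s = 226853.8 Mb = 26.409 GiB.
H.264: 42.864 Mbps × 840 s = 36005.8 Mb = 4.192 GiB.
Reduction: (1 − 4.192/26.409) × 100 = 84.13%.

84.1%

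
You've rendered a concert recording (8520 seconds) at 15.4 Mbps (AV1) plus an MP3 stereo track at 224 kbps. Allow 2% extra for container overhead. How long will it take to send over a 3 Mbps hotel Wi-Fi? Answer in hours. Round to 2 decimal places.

Audio: 224 kbps = 0.224 Mbps.
Total bitrate: 15.624 Mbps.
File: 15.624 Mbps × 8520 s = 133116.5 Mb.
With 2% container overhead: ×1.02. → 135778.8 Mb.
At 3 Mbps: 135778.8 / 3 = 45259.6 s ≈ 12.6 hours.

12.57 hours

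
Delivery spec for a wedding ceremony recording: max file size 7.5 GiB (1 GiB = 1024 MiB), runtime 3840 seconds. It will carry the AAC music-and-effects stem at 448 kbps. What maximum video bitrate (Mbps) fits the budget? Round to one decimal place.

Budget: 7.5 GiB = 64424.5 Mb.
Total bitrate budget: 64424.5 Mb / 3840 s = 16.777 Mbps.
Audio: 448 kbps = 0.448 Mbps.
Video: 16.777 − 0.448 = 16.329 Mbps.

16.3 Mbps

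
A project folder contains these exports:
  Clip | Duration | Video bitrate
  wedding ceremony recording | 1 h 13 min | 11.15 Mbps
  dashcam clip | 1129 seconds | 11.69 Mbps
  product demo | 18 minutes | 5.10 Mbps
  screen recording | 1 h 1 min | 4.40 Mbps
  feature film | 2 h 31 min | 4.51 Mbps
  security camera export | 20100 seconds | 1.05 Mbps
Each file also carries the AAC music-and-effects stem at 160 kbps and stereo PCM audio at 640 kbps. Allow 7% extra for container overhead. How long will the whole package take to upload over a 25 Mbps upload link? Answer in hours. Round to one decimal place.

2.1 hours

Audio total: 160 + 640 = 800 kbps = 0.800 Mbps.
wedding ceremony recording: 11.950 Mbps × 4380 s × 1.07 = 56004.9 Mb
dashcam clip: 12.490 Mbps × 1129 s × 1.07 = 15088.3 Mb
product demo: 5.900 Mbps × 1080 s × 1.07 = 6818.0 Mb
screen recording: 5.200 Mbps × 3660 s × 1.07 = 20364.2 Mb
feature film: 5.310 Mbps × 9060 s × 1.07 = 51476.2 Mb
security camera export: 1.850 Mbps × 20100 s × 1.07 = 39787.9 Mb
Total: 189539.6 Mb = 23692.4 MB.
At 25 Mbps: 189539.6 / 25 = 7582 s ≈ 2.11 hours.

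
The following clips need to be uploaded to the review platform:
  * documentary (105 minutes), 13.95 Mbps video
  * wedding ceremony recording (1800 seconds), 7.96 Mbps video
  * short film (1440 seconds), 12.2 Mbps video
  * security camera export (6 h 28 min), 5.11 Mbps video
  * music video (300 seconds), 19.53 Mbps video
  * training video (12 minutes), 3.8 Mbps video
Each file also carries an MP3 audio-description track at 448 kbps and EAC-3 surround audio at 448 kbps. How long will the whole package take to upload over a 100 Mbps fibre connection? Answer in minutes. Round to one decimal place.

46.3 minutes

Audio total: 448 + 448 = 896 kbps = 0.896 Mbps.
documentary: 14.846 Mbps × 6300 s = 93529.8 Mb
wedding ceremony recording: 8.856 Mbps × 1800 s = 15940.8 Mb
short film: 13.096 Mbps × 1440 s = 18858.2 Mb
security camera export: 6.006 Mbps × 23280 s = 139819.7 Mb
music video: 20.426 Mbps × 300 s = 6127.8 Mb
training video: 4.696 Mbps × 720 s = 3381.1 Mb
Total: 277657.4 Mb = 34707.2 MB.
At 100 Mbps: 277657.4 / 100 = 2777 s ≈ 46.3 minutes.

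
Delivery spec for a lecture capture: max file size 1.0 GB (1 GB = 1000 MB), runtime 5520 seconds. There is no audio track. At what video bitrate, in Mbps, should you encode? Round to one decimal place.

Budget: 1.0 GB = 8000.0 Mb.
Total bitrate budget: 8000.0 Mb / 5520 s = 1.449 Mbps.

1.4 Mbps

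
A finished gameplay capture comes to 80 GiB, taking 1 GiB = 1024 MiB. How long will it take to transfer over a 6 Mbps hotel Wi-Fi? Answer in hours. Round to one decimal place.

File: 80 GiB = 687194.8 Mb.
At 6 Mbps: 687194.8 / 6 = 114532.5 s ≈ 31.8 hours.

31.8 hours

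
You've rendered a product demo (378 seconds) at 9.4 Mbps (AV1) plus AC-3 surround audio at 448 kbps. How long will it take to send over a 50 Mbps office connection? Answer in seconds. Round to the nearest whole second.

Audio: 448 kbps = 0.448 Mbps.
Total bitrate: 9.848 Mbps.
File: 9.848 Mbps × 378 s = 3722.5 Mb.
At 50 Mbps: 3722.5 / 50 = 74.5 s ≈ 74.5 seconds.

74 seconds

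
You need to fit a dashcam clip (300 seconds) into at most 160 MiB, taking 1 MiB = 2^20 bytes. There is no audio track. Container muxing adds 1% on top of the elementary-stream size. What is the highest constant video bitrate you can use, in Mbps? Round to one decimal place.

Budget: 160 MiB = 1342.2 Mb.
Stream payload after overhead: 1342.2 / 1.01 = 1328.9 Mb.
Total bitrate budget: 1328.9 Mb / 300 s = 4.430 Mbps.

4.4 Mbps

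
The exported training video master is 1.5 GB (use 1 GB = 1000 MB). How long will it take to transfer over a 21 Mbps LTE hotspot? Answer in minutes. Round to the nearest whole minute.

10 minutes

File: 1.5 GB = 12000.0 Mb.
At 21 Mbps: 12000.0 / 21 = 571.4 s ≈ 9.52 minutes.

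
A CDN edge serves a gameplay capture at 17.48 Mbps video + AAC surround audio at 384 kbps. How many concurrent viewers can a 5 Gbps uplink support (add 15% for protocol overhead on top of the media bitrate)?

243

Audio: 384 kbps = 0.384 Mbps.
Per-viewer media rate: 17.864 Mbps.
On the wire with 15% overhead: 20.544 Mbps.
5 Gbps = 5,000 Mbps; 5,000 / 20.544 = 243.38 → 243 viewers.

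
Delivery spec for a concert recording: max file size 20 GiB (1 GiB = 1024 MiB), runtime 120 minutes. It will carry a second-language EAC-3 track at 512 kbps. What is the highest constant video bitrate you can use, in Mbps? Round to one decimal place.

23.3 Mbps

Budget: 20 GiB = 171798.7 Mb.
120 min = 7200 s
Total bitrate budget: 171798.7 Mb / 7200 s = 23.861 Mbps.
Audio: 512 kbps = 0.512 Mbps.
Video: 23.861 − 0.512 = 23.349 Mbps.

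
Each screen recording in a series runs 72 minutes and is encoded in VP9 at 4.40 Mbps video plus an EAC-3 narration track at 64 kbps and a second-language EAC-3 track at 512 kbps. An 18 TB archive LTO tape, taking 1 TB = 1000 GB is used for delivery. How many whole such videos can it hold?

6698

72 min = 4320 s
Audio total: 64 + 512 = 576 kbps = 0.576 Mbps.
Total bitrate: 4.976 Mbps.
Per item: 4.976 Mbps × 4320 s = 21,496 Mb = 2,687 MB.
Capacity: 18 TB = 144,000,000 Mb; 6698.82 items → 6698 complete.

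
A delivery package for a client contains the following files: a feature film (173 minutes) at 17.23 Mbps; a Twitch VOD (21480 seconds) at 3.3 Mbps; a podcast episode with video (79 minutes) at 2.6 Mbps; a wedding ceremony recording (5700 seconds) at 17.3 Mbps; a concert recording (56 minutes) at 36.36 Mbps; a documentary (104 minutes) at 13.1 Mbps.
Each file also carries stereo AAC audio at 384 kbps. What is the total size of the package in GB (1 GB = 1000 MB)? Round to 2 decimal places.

Audio: 384 kbps = 0.384 Mbps.
feature film: 17.614 Mbps × 10380 s = 182833.3 Mb
Twitch VOD: 3.684 Mbps × 21480 s = 79132.3 Mb
podcast episode with video: 2.984 Mbps × 4740 s = 14144.2 Mb
wedding ceremony recording: 17.684 Mbps × 5700 s = 100798.8 Mb
concert recording: 36.744 Mbps × 3360 s = 123459.8 Mb
documentary: 13.484 Mbps × 6240 s = 84140.2 Mb
Total: 584508.6 Mb = 73063.6 MB.
= 73.06 GB.

73.06 GB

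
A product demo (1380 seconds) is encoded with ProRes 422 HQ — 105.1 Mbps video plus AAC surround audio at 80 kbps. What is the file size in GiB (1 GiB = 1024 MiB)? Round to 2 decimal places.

Audio: 80 kbps = 0.080 Mbps.
Total bitrate: 105.1 + 0.080 = 105.180 Mbps.
Stream data: 105.180 Mbps × 1380 s = 145148.4 Mb.
145,148 Mb = 18,143,550,000 bytes ÷ 1,073,741,824 = 16.90 GiB.

16.90 GiB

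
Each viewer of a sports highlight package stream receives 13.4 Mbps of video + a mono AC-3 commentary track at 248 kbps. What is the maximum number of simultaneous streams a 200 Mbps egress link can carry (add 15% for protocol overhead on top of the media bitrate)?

Audio: 248 kbps = 0.248 Mbps.
Per-viewer media rate: 13.648 Mbps.
On the wire with 15% overhead: 15.695 Mbps.
200 Mbps = 200.0 Mbps; 200.0 / 15.695 = 12.74 → 12 viewers.

12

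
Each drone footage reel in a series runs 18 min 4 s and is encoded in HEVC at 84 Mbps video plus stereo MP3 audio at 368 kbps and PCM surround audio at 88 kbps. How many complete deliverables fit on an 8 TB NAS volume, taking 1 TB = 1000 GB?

18 min 4 s = 1084 s
Audio total: 368 + 88 = 456 kbps = 0.456 Mbps.
Total bitrate: 84.456 Mbps.
Per item: 84.456 Mbps × 1084 s = 91,550 Mb = 11,444 MB.
Capacity: 8 TB = 64,000,000 Mb; 699.07 items → 699 complete.

699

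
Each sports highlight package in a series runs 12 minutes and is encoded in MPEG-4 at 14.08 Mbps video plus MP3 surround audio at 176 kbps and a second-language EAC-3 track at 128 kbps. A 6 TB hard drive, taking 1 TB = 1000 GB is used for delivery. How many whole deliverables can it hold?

4634

12 min = 720 s
Audio total: 176 + 128 = 304 kbps = 0.304 Mbps.
Total bitrate: 14.384 Mbps.
Per item: 14.384 Mbps × 720 s = 10,356 Mb = 1,295 MB.
Capacity: 6 TB = 48,000,000 Mb; 4634.78 items → 4634 complete.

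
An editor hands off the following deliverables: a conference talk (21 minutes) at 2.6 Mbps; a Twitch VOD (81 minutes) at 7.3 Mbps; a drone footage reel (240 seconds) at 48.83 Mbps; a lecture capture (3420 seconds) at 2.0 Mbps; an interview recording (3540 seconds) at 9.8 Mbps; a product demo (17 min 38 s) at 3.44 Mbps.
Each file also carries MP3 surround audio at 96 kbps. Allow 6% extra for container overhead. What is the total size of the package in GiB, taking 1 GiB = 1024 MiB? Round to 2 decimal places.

11.97 GiB

Audio: 96 kbps = 0.096 Mbps.
conference talk: 2.696 Mbps × 1260 s × 1.06 = 3600.8 Mb
Twitch VOD: 7.396 Mbps × 4860 s × 1.06 = 38101.2 Mb
drone footage reel: 48.926 Mbps × 240 s × 1.06 = 12446.8 Mb
lecture capture: 2.096 Mbps × 3420 s × 1.06 = 7598.4 Mb
interview recording: 9.896 Mbps × 3540 s × 1.06 = 37133.8 Mb
product demo: 3.536 Mbps × 1058 s × 1.06 = 3965.6 Mb
Total: 102846.5 Mb = 12855.8 MB.
= 11.97 GiB.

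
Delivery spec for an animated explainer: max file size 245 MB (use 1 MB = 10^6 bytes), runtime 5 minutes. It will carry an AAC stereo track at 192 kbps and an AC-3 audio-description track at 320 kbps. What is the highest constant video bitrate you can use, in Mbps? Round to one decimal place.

Budget: 245 MB = 1960.0 Mb.
5 min = 300 s
Total bitrate budget: 1960.0 Mb / 300 s = 6.533 Mbps.
Audio total: 192 + 320 = 512 kbps = 0.512 Mbps.
Video: 6.533 − 0.512 = 6.021 Mbps.

6.0 Mbps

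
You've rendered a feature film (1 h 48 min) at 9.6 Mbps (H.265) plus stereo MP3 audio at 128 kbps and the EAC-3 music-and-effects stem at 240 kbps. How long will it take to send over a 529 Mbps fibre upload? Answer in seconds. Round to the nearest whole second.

1 h 48 min = 108 min = 6480 s
Audio total: 128 + 240 = 368 kbps = 0.368 Mbps.
Total bitrate: 9.968 Mbps.
File: 9.968 Mbps × 6480 s = 64592.6 Mb.
At 529 Mbps: 64592.6 / 529 = 122.1 s ≈ 122 seconds.

122 seconds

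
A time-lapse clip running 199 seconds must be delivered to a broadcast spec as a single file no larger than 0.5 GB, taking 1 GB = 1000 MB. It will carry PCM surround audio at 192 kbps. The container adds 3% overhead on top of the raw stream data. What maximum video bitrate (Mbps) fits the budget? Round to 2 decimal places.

19.32 Mbps

Budget: 0.5 GB = 4000.0 Mb.
Stream payload after overhead: 4000.0 / 1.03 = 3883.5 Mb.
Total bitrate budget: 3883.5 Mb / 199 s = 19.515 Mbps.
Audio: 192 kbps = 0.192 Mbps.
Video: 19.515 − 0.192 = 19.323 Mbps.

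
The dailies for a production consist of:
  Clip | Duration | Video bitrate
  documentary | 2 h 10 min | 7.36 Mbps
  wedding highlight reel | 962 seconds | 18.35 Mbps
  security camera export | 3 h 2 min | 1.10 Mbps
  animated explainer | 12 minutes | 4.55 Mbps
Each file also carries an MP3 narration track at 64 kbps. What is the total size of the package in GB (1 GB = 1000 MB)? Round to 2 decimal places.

Audio: 64 kbps = 0.064 Mbps.
documentary: 7.424 Mbps × 7800 s = 57907.2 Mb
wedding highlight reel: 18.414 Mbps × 962 s = 17714.3 Mb
security camera export: 1.164 Mbps × 10920 s = 12710.9 Mb
animated explainer: 4.614 Mbps × 720 s = 3322.1 Mb
Total: 91654.4 Mb = 11456.8 MB.
= 11.46 GB.

11.46 GB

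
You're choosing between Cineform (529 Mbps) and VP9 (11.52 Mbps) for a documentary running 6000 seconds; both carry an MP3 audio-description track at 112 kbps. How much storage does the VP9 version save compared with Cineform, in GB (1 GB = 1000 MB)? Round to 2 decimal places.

388.11 GB

Audio: 112 kbps = 0.112 Mbps.
Cineform: 529.112 Mbps × 6000 s = 3174672.0 Mb = 396.834 GB.
VP9: 11.632 Mbps × 6000 s = 69792.0 Mb = 8.724 GB.
Saving: 396.834 − 8.724 = 388.110 GB.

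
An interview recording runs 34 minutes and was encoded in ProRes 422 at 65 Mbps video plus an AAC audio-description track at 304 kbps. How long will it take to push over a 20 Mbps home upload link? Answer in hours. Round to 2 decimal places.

1.85 hours

34 min = 2040 s
Audio: 304 kbps = 0.304 Mbps.
Total bitrate: 65.304 Mbps.
File: 65.304 Mbps × 2040 s = 133220.2 Mb.
At 20 Mbps: 133220.2 / 20 = 6661.0 s ≈ 1.85 hours.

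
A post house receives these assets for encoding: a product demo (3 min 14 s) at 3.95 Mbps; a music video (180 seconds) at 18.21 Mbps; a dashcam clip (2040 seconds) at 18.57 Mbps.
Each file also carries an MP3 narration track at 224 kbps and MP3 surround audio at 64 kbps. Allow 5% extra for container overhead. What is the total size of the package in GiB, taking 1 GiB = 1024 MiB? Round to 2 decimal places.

5.21 GiB

Audio total: 224 + 64 = 288 kbps = 0.288 Mbps.
product demo: 4.238 Mbps × 194 s × 1.05 = 863.3 Mb
music video: 18.498 Mbps × 180 s × 1.05 = 3496.1 Mb
dashcam clip: 18.858 Mbps × 2040 s × 1.05 = 40393.8 Mb
Total: 44753.2 Mb = 5594.2 MB.
= 5.210 GiB.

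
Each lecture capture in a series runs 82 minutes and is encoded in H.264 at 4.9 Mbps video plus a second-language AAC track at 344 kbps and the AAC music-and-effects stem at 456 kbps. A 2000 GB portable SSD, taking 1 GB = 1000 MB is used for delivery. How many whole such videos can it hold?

570

82 min = 4920 s
Audio total: 344 + 456 = 800 kbps = 0.800 Mbps.
Total bitrate: 5.700 Mbps.
Per item: 5.700 Mbps × 4920 s = 28,044 Mb = 3,506 MB.
Capacity: 2000 GB = 16,000,000 Mb; 570.53 items → 570 complete.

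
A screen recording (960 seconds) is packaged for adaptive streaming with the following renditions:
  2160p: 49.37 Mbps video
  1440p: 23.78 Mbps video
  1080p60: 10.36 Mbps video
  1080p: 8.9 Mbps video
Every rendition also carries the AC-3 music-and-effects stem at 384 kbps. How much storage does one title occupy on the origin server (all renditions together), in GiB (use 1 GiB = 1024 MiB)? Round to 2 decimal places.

10.50 GiB

Audio: 384 kbps = 0.384 Mbps.
Sum of rendition bitrates: (49.37+0.384) + (23.78+0.384) + (10.36+0.384) + (8.9+0.384) = 93.946 Mbps.
× 960 s = 90,188 Mb = 11,274 MB = 10.50 GiB.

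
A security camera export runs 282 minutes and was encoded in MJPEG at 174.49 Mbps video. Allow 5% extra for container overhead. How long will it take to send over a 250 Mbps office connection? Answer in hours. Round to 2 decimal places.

3.44 hours

282 min = 16920 s
File: 174.490 Mbps × 16920 s = 2952370.8 Mb.
With 5% container overhead: ×1.05. → 3099989.3 Mb.
At 250 Mbps: 3099989.3 / 250 = 12400.0 s ≈ 3.44 hours.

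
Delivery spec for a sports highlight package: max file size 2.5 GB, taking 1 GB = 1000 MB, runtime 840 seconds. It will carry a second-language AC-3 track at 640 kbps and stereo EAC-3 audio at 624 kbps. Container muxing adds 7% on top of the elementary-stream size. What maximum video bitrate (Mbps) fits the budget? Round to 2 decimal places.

20.99 Mbps

Budget: 2.5 GB = 20000.0 Mb.
Stream payload after overhead: 20000.0 / 1.07 = 18691.6 Mb.
Total bitrate budget: 18691.6 Mb / 840 s = 22.252 Mbps.
Audio total: 640 + 624 = 1264 kbps = 1.264 Mbps.
Video: 22.252 − 1.264 = 20.988 Mbps.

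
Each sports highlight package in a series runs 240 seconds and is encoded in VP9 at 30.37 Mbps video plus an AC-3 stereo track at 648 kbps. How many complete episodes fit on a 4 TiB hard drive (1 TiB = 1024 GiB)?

4726

Audio: 648 kbps = 0.648 Mbps.
Total bitrate: 31.018 Mbps.
Per item: 31.018 Mbps × 240 s = 7,444 Mb = 930.5 MB.
Capacity: 4 TiB = 35,184,372 Mb; 4726.34 items → 4726 complete.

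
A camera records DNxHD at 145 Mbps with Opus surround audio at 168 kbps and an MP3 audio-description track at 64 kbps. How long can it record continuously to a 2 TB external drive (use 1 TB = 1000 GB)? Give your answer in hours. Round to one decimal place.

Audio total: 168 + 64 = 232 kbps = 0.232 Mbps.
Total bitrate: 145 + 0.232 = 145.232 Mbps.
Capacity: 2 TB = 16,000,000 Mb.
Recording time: 16,000,000 / 145.232 = 110,169 s ≈ 30.6 hours.

30.6 hours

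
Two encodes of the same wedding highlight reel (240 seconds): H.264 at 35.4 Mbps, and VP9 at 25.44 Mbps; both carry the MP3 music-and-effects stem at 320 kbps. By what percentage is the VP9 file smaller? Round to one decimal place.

Audio: 320 kbps = 0.320 Mbps.
H.264: 35.720 Mbps × 240 s = 8572.8 Mb = 1.072 GB.
VP9: 25.760 Mbps × 240 s = 6182.4 Mb = 0.773 GB.
Reduction: (1 − 0.773/1.072) × 100 = 27.88%.

27.9%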